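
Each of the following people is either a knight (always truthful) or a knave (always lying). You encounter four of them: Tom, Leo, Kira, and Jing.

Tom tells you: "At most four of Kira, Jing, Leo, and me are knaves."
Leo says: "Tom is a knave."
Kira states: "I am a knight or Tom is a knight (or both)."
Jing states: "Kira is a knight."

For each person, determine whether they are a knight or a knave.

Regardless of anyone's role, Tom's statement is true, so Tom is a knight.
With that fixed, Leo's statement is false, so Leo is a knave.
With that fixed, Kira's statement is true, so Kira is a knight.
With that fixed, Jing's statement is true, so Jing is a knight.

Tom: knight, Leo: knave, Kira: knight, Jing: knight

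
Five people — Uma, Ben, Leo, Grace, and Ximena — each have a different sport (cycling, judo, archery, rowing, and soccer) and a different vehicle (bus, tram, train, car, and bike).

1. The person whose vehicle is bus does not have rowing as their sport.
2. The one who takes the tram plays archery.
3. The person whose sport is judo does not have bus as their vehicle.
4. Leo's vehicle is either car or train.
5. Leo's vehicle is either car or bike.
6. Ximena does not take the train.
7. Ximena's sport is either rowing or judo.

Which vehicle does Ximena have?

With clues 1–5, car is impossible for Ximena's vehicle.
With clues 1–6, train is impossible for Ximena's vehicle.
With clues 1–7, bus and tram are impossible for Ximena's vehicle.
That leaves bike.

bike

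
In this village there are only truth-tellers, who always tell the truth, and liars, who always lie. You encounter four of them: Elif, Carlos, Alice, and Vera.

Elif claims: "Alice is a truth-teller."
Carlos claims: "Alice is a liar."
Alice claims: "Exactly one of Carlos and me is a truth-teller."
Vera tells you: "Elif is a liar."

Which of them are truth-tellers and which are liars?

Elif: truth-teller, Carlos: liar, Alice: truth-teller, Vera: liar

Consider Elif. Suppose Elif is a liar.
Then no assignment of the remaining roles makes every statement match its speaker's type — contradiction.
So Elif is a truth-teller.
With that fixed, Vera's statement is false, so Vera is a liar.
Consider Carlos. Suppose Carlos is a truth-teller.
Then whichever role Alice has, Alice's statement has the wrong truth value — contradiction.
So Carlos is a liar.
Consider Alice. Suppose Alice is a liar.
Then Elif's statement comes out false, contradicting Elif being a truth-teller.
So Alice is a truth-teller.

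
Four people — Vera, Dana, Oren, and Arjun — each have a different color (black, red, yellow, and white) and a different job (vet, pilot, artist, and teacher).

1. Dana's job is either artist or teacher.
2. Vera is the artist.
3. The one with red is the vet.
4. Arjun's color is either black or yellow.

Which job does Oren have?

With clues 1–2, artist and teacher are impossible for Oren's job.
With clues 1–4, pilot is impossible for Oren's job.
That leaves vet.

vet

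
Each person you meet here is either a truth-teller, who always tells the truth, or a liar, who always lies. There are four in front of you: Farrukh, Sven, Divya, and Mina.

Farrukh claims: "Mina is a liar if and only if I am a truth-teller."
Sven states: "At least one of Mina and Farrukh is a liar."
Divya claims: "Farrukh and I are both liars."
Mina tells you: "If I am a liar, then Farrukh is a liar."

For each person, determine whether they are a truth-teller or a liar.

Farrukh: truth-teller, Sven: truth-teller, Divya: liar, Mina: liar

Consider Farrukh. Suppose Farrukh is a liar.
Then whichever role Divya has, Divya's statement has the wrong truth value — contradiction.
So Farrukh is a truth-teller.
With that fixed, Divya's statement is false, so Divya is a liar.
Consider Sven. Suppose Sven is a liar.
Then no assignment of the remaining roles makes every statement match its speaker's type — contradiction.
So Sven is a truth-teller.
Consider Mina. Suppose Mina is a truth-teller.
Then Farrukh's statement comes out false, contradicting Farrukh being a truth-teller.
So Mina is a liar.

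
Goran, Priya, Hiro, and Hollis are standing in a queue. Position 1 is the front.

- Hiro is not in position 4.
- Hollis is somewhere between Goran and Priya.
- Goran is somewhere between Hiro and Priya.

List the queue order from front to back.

From clue 1: Hiro is in {1,2,3}.
From clues 1–2: Hollis is in {2,3}.
From clues 1–3: Hiro → position 1, Goran → position 2, Hollis → position 3, Priya → position 4.

Hiro, Goran, Hollis, Priya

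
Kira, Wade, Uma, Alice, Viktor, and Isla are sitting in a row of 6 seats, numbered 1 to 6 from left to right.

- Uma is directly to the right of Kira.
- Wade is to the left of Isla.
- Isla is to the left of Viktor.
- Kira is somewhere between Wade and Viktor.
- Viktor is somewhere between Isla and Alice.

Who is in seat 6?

Alice

With clue 1, Kira is ruled out for seat 6.
With clues 1–2, Wade is ruled out for seat 6.
With clues 1–3, Isla is ruled out for seat 6.
With clues 1–4, Uma is ruled out for seat 6.
With clues 1–5, Viktor is ruled out for seat 6.
So seat 6 is Alice.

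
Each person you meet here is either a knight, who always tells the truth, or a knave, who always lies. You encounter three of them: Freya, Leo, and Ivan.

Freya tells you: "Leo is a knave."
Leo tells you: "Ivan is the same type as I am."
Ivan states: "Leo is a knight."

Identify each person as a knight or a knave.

Freya: knave, Leo: knight, Ivan: knight

Consider Freya. Suppose Freya is a knight.
Then no assignment of the remaining roles makes every statement match its speaker's type — contradiction.
So Freya is a knave.
Consider Leo. Suppose Leo is a knave.
Then Freya's statement comes out true, contradicting Freya being a knave.
So Leo is a knight.
With that fixed, Ivan's statement is true, so Ivan is a knight.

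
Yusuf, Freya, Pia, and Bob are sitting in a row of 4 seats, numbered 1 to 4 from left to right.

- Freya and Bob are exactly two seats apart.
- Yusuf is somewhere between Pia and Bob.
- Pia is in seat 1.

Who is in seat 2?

With clues 1–2, Bob and Pia are ruled out for seat 2.
With clues 1–3, Yusuf is ruled out for seat 2.
So seat 2 is Freya.

Freya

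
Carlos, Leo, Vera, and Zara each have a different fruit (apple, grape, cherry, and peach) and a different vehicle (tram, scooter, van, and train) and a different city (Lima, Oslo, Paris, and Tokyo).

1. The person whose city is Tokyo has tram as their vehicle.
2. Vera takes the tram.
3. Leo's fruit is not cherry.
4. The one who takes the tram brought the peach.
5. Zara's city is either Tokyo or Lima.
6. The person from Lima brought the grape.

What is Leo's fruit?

With clues 1–3, cherry is impossible for Leo's fruit.
With clues 1–4, peach is impossible for Leo's fruit.
With clues 1–6, grape is impossible for Leo's fruit.
That leaves apple.

apple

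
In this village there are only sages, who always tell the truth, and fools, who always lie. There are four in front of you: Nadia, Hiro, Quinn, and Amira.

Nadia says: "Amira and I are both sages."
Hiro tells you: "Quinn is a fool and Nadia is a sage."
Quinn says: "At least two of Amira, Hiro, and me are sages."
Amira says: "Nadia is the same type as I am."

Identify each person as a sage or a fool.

Consider Nadia. Suppose Nadia is a fool.
Then whichever role Amira has, Amira's statement has the wrong truth value — contradiction.
So Nadia is a sage.
Consider Hiro. Suppose Hiro is a sage.
Then no assignment of the remaining roles makes every statement match its speaker's type — contradiction.
So Hiro is a fool.
Consider Quinn. Suppose Quinn is a fool.
Then Hiro's statement comes out true, contradicting Hiro being a fool.
So Quinn is a sage.
Consider Amira. Suppose Amira is a fool.
Then Nadia's statement comes out false, contradicting Nadia being a sage.
So Amira is a sage.

Nadia: sage, Hiro: fool, Quinn: sage, Amira: sage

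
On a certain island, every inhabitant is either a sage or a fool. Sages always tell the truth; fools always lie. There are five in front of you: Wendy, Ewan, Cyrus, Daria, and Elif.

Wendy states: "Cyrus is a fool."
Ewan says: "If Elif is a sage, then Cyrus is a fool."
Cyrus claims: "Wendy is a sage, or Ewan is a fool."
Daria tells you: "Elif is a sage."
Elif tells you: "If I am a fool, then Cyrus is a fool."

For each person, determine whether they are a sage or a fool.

Wendy: fool, Ewan: fool, Cyrus: sage, Daria: sage, Elif: sage

Consider Wendy. Suppose Wendy is a sage.
Then no assignment of the remaining roles makes every statement match its speaker's type — contradiction.
So Wendy is a fool.
Consider Ewan. Suppose Ewan is a sage.
Then no assignment of the remaining roles makes every statement match its speaker's type — contradiction.
So Ewan is a fool.
With that fixed, Cyrus's statement is true, so Cyrus is a sage.
Consider Daria. Suppose Daria is a fool.
Then no assignment of the remaining roles makes every statement match its speaker's type — contradiction.
So Daria is a sage.
Consider Elif. Suppose Elif is a fool.
Then Ewan's statement comes out true, contradicting Ewan being a fool.
So Elif is a sage.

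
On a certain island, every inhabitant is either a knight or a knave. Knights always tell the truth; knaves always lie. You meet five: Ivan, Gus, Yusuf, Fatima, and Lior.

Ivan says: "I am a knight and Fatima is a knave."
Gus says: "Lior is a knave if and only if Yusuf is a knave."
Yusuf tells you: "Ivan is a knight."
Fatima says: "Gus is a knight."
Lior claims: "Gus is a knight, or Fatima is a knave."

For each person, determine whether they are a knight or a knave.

Ivan: knave, Gus: knave, Yusuf: knave, Fatima: knave, Lior: knight

Consider Ivan. Suppose Ivan is a knight.
Then no assignment of the remaining roles makes every statement match its speaker's type — contradiction.
So Ivan is a knave.
With that fixed, Yusuf's statement is false, so Yusuf is a knave.
Consider Gus. Suppose Gus is a knight.
Then no assignment of the remaining roles makes every statement match its speaker's type — contradiction.
So Gus is a knave.
With that fixed, Fatima's statement is false, so Fatima is a knave.
With that fixed, Lior's statement is true, so Lior is a knight.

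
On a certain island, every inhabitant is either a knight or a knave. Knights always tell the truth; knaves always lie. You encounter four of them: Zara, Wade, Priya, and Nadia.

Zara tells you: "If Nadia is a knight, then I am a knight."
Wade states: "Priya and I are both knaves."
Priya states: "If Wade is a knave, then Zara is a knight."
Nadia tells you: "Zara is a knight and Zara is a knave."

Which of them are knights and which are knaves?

Regardless of anyone's role, Nadia's statement is false, so Nadia is a knave.
With that fixed, Zara's statement is true, so Zara is a knight.
With that fixed, Priya's statement is true, so Priya is a knight.
With that fixed, Wade's statement is false, so Wade is a knave.

Zara: knight, Wade: knave, Priya: knight, Nadia: knave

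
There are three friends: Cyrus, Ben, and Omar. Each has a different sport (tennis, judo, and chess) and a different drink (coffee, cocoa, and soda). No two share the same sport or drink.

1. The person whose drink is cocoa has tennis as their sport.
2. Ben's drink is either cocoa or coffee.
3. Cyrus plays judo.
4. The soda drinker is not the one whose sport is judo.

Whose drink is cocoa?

Ben

With clues 1–3, Cyrus is impossible for the one with drink cocoa.
With clues 1–4, Omar is impossible for the one with drink cocoa.
That leaves Ben.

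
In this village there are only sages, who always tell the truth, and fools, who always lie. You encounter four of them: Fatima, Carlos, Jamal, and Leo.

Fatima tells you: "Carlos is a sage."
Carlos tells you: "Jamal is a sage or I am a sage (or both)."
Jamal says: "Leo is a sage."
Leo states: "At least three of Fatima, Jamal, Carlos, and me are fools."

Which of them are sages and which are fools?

Consider Fatima. Suppose Fatima is a fool.
Then no assignment of the remaining roles makes every statement match its speaker's type — contradiction.
So Fatima is a sage.
Consider Carlos. Suppose Carlos is a fool.
Then Fatima's statement comes out false, contradicting Fatima being a sage.
So Carlos is a sage.
With that fixed, Leo's statement is false, so Leo is a fool.
With that fixed, Jamal's statement is false, so Jamal is a fool.

Fatima: sage, Carlos: sage, Jamal: fool, Leo: fool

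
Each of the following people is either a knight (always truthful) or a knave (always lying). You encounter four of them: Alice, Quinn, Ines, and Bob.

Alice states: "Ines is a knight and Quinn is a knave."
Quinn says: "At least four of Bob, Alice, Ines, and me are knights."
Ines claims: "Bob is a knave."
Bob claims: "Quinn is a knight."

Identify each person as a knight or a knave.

Consider Alice. Suppose Alice is a knave.
Then no assignment of the remaining roles makes every statement match its speaker's type — contradiction.
So Alice is a knight.
Consider Quinn. Suppose Quinn is a knight.
Then Alice's statement comes out false, contradicting Alice being a knight.
So Quinn is a knave.
With that fixed, Bob's statement is false, so Bob is a knave.
With that fixed, Ines's statement is true, so Ines is a knight.

Alice: knight, Quinn: knave, Ines: knight, Bob: knave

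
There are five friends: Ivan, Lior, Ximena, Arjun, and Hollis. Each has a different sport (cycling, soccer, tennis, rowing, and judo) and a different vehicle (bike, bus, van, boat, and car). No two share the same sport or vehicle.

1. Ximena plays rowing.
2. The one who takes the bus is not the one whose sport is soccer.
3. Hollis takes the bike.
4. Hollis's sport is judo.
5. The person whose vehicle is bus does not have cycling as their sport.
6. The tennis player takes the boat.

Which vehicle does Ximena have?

With clues 1–3, bike is impossible for Ximena's vehicle.
With clues 1–6, boat, car, and van are impossible for Ximena's vehicle.
That leaves bus.

bus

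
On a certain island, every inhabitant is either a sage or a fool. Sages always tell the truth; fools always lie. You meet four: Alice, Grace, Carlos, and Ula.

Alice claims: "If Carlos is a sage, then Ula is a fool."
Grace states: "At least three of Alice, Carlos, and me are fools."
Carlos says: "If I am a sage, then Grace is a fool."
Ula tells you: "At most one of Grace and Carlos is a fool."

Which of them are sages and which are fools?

Consider Alice. Suppose Alice is a sage.
Then no assignment of the remaining roles makes every statement match its speaker's type — contradiction.
So Alice is a fool.
Consider Grace. Suppose Grace is a sage.
Then Grace's own statement would have to be true, but it can't be — contradiction.
So Grace is a fool.
With that fixed, Carlos's statement is true, so Carlos is a sage.
With that fixed, Ula's statement is true, so Ula is a sage.

Alice: fool, Grace: fool, Carlos: sage, Ula: sage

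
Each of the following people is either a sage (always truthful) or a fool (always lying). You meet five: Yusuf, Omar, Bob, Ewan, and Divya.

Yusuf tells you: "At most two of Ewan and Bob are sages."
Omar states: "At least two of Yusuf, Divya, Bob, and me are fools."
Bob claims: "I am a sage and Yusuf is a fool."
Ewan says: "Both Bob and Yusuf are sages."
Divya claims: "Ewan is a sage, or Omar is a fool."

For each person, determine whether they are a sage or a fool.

Yusuf: sage, Omar: sage, Bob: fool, Ewan: fool, Divya: fool

Regardless of anyone's role, Yusuf's statement is true, so Yusuf is a sage.
With that fixed, Bob's statement is false, so Bob is a fool.
With that fixed, Ewan's statement is false, so Ewan is a fool.
Consider Omar. Suppose Omar is a fool.
Then Omar's own statement would have to be false, but it can't be — contradiction.
So Omar is a sage.
With that fixed, Divya's statement is false, so Divya is a fool.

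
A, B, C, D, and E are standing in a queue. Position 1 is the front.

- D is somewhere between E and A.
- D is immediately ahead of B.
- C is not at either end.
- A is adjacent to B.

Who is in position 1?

E

With clue 1, D is ruled out for position 1.
With clues 1–2, B is ruled out for position 1.
With clues 1–3, C is ruled out for position 1.
With clues 1–4, A is ruled out for position 1.
So position 1 is E.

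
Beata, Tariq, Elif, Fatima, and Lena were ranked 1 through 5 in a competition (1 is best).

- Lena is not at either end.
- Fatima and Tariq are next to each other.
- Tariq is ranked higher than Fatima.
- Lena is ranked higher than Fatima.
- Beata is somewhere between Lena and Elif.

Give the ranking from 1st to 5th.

Elif, Beata, Lena, Tariq, Fatima

From clue 1: Lena is in {2,3,4}.
From clues 1–4: Tariq is in {3,4}.
From clues 1–5: Elif → rank 1, Beata → rank 2, Lena → rank 3, Tariq → rank 4, Fatima → rank 5.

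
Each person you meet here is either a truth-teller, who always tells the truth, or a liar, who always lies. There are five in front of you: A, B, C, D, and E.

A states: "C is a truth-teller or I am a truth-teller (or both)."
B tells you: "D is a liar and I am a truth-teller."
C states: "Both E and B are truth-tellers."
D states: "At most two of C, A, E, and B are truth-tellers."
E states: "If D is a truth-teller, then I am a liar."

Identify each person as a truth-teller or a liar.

A: truth-teller, B: truth-teller, C: truth-teller, D: liar, E: truth-teller

Consider A. Suppose A is a liar.
Then no assignment of the remaining roles makes every statement match its speaker's type — contradiction.
So A is a truth-teller.
Consider B. Suppose B is a liar.
Then no assignment of the remaining roles makes every statement match its speaker's type — contradiction.
So B is a truth-teller.
Consider C. Suppose C is a liar.
Then no assignment of the remaining roles makes every statement match its speaker's type — contradiction.
So C is a truth-teller.
With that fixed, D's statement is false, so D is a liar.
With that fixed, E's statement is true, so E is a truth-teller.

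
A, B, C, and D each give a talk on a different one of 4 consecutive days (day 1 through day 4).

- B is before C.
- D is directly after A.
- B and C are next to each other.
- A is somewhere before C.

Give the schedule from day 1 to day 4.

A, D, B, C

From clue 1: B is in {1,2,3}.
From clues 1–2: B is in {1,3}.
From clues 1–3: A is in {1,3}.
From clues 1–4: A → day 1, D → day 2, B → day 3, C → day 4.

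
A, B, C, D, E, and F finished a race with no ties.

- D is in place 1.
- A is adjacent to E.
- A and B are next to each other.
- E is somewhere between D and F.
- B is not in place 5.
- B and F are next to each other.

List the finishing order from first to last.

D, E, A, B, F, C

From clue 1: D → place 1.
From clues 1–2: A is in {2,3,4,5,6}.
From clues 1–3: A is in {3,4,5}.
From clues 1–4: A is in {3,4}.
From clues 1–6: E → place 2, A → place 3, B → place 4, F → place 5, C → place 6.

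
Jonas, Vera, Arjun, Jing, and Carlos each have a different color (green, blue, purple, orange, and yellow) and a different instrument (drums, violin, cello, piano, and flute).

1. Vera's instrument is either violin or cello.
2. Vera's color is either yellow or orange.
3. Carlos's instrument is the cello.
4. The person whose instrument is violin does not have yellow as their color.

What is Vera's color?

orange

With clues 1–2, blue, green, and purple are impossible for Vera's color.
With clues 1–4, yellow is impossible for Vera's color.
That leaves orange.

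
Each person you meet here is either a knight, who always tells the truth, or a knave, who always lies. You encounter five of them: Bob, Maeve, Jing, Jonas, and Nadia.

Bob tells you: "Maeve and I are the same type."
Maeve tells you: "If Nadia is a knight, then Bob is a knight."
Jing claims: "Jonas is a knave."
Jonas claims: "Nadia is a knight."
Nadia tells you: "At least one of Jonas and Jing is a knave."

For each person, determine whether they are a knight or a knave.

Consider Bob. Suppose Bob is a knave.
Then no assignment of the remaining roles makes every statement match its speaker's type — contradiction.
So Bob is a knight.
With that fixed, Maeve's statement is true, so Maeve is a knight.
Consider Jing. Suppose Jing is a knight.
Then no assignment of the remaining roles makes every statement match its speaker's type — contradiction.
So Jing is a knave.
With that fixed, Nadia's statement is true, so Nadia is a knight.
With that fixed, Jonas's statement is true, so Jonas is a knight.

Bob: knight, Maeve: knight, Jing: knave, Jonas: knight, Nadia: knight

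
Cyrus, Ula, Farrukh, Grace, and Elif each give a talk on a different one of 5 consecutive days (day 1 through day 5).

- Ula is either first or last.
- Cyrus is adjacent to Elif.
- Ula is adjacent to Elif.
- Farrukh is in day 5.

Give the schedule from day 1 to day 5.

Ula, Elif, Cyrus, Grace, Farrukh

From clue 1: Ula is in {1,5}.
From clues 1–3: Cyrus → day 3.
From clues 1–4: Ula → day 1, Elif → day 2, Grace → day 4, Farrukh → day 5.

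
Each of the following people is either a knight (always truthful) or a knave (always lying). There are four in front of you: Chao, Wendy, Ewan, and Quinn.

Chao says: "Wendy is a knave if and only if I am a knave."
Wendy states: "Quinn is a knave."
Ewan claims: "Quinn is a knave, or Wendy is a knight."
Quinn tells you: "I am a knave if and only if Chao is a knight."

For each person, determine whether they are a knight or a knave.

Consider Chao. Suppose Chao is a knight.
Then whichever role Quinn has, Quinn's statement has the wrong truth value — contradiction.
So Chao is a knave.
Consider Wendy. Suppose Wendy is a knave.
Then Chao's statement comes out true, contradicting Chao being a knave.
So Wendy is a knight.
With that fixed, Ewan's statement is true, so Ewan is a knight.
Consider Quinn. Suppose Quinn is a knight.
Then Wendy's statement comes out false, contradicting Wendy being a knight.
So Quinn is a knave.

Chao: knave, Wendy: knight, Ewan: knight, Quinn: knave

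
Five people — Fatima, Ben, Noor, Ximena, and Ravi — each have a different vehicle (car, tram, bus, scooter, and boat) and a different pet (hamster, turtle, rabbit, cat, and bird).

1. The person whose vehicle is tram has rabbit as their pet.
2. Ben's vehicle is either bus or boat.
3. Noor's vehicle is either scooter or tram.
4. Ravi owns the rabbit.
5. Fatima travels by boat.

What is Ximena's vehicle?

With clues 1–4, scooter and tram are impossible for Ximena's vehicle.
With clues 1–5, boat and bus are impossible for Ximena's vehicle.
That leaves car.

car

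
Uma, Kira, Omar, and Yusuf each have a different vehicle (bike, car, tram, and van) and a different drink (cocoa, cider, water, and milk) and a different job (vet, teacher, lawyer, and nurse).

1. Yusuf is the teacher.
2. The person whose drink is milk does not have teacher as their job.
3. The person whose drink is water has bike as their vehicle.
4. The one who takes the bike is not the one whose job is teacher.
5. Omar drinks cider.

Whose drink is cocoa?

With clues 1–5, Kira, Omar, and Uma are impossible for the one with drink cocoa.
That leaves Yusuf.

Yusuf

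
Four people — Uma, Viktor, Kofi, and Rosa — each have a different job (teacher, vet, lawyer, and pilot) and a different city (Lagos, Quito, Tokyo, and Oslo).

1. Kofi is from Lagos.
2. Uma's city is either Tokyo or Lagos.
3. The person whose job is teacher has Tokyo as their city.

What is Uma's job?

With clues 1–3, lawyer, pilot, and vet are impossible for Uma's job.
That leaves teacher.

teacher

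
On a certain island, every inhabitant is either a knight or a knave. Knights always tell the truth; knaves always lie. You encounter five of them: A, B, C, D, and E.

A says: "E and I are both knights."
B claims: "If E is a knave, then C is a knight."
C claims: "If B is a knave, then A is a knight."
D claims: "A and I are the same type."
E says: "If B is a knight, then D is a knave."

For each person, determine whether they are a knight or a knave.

A: knight, B: knight, C: knight, D: knave, E: knight

Consider A. Suppose A is a knave.
Then whichever role D has, D's statement has the wrong truth value — contradiction.
So A is a knight.
With that fixed, C's statement is true, so C is a knight.
With that fixed, B's statement is true, so B is a knight.
Consider D. Suppose D is a knight.
Then no assignment of the remaining roles makes every statement match its speaker's type — contradiction.
So D is a knave.
With that fixed, E's statement is true, so E is a knight.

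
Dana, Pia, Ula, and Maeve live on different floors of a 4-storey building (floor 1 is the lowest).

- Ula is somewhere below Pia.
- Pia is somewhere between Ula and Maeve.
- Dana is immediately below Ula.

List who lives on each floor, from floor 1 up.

Dana, Ula, Pia, Maeve

From clue 1: Pia is in {2,3,4}.
From clues 1–2: Pia is in {2,3}.
From clues 1–3: Dana → floor 1, Ula → floor 2, Pia → floor 3, Maeve → floor 4.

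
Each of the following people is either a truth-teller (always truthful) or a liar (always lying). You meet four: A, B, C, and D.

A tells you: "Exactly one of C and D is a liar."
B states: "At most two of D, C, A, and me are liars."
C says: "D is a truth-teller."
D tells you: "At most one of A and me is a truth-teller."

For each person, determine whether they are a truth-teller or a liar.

Consider A. Suppose A is a truth-teller.
Then whichever role D has, D's statement has the wrong truth value — contradiction.
So A is a liar.
With that fixed, D's statement is true, so D is a truth-teller.
With that fixed, C's statement is true, so C is a truth-teller.
With that fixed, B's statement is true, so B is a truth-teller.

A: liar, B: truth-teller, C: truth-teller, D: truth-teller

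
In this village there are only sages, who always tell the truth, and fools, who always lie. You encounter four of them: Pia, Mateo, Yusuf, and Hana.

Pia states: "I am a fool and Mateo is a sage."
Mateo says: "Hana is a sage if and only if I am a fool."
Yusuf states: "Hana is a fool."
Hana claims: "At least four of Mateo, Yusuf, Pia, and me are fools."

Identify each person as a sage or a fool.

Pia: fool, Mateo: fool, Yusuf: sage, Hana: fool

Consider Pia. Suppose Pia is a sage.
Then Pia's own statement would have to be true, but it can't be — contradiction.
So Pia is a fool.
Consider Mateo. Suppose Mateo is a sage.
Then Pia's statement comes out true, contradicting Pia being a fool.
So Mateo is a fool.
Consider Yusuf. Suppose Yusuf is a fool.
Then whichever role Hana has, Hana's statement has the wrong truth value — contradiction.
So Yusuf is a sage.
With that fixed, Hana's statement is false, so Hana is a fool.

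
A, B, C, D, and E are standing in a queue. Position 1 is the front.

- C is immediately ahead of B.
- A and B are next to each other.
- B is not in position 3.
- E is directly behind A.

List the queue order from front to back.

From clue 1: B is in {2,3,4,5}.
From clues 1–2: A is in {3,4,5}.
From clues 1–3: A is in {3,5}.
From clues 1–4: C → position 1, B → position 2, A → position 3, E → position 4, D → position 5.

C, B, A, E, D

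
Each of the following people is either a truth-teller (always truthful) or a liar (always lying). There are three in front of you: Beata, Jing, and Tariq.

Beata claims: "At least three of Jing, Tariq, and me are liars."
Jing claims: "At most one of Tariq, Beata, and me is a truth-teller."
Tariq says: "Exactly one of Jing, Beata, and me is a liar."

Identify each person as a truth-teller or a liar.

Consider Beata. Suppose Beata is a truth-teller.
Then Beata's own statement would have to be true, but it can't be — contradiction.
So Beata is a liar.
Consider Jing. Suppose Jing is a liar.
Then Jing's own statement would have to be false, but it can't be — contradiction.
So Jing is a truth-teller.
Consider Tariq. Suppose Tariq is a truth-teller.
Then Jing's statement comes out false, contradicting Jing being a truth-teller.
So Tariq is a liar.

Beata: liar, Jing: truth-teller, Tariq: liar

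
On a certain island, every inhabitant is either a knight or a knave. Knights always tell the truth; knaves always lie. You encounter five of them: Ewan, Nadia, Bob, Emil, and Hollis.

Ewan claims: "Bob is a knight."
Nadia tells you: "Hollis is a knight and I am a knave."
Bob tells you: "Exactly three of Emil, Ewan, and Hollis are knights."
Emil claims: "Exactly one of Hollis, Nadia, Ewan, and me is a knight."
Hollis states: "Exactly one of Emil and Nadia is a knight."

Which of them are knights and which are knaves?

Consider Ewan. Suppose Ewan is a knight.
Then no assignment of the remaining roles makes every statement match its speaker's type — contradiction.
So Ewan is a knave.
With that fixed, Bob's statement is false, so Bob is a knave.
Consider Nadia. Suppose Nadia is a knight.
Then Nadia's own statement would have to be true, but it can't be — contradiction.
So Nadia is a knave.
Consider Emil. Suppose Emil is a knight.
Then no assignment of the remaining roles makes every statement match its speaker's type — contradiction.
So Emil is a knave.
With that fixed, Hollis's statement is false, so Hollis is a knave.

Ewan: knave, Nadia: knave, Bob: knave, Emil: knave, Hollis: knave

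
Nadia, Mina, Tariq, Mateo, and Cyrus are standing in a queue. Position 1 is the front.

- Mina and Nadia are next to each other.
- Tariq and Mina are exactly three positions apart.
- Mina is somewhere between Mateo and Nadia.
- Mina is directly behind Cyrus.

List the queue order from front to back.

Tariq, Mateo, Cyrus, Mina, Nadia

From clues 1–2: Mina is in {1,2,4,5}.
From clues 1–3: Mina is in {2,4}.
From clues 1–4: Tariq → position 1, Mateo → position 2, Cyrus → position 3, Mina → position 4, Nadia → position 5.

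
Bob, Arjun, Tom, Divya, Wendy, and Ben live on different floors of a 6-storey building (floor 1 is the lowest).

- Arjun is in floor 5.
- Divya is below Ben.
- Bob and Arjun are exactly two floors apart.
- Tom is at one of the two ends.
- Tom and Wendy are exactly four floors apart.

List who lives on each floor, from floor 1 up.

Divya, Wendy, Bob, Ben, Arjun, Tom

From clue 1: Arjun → floor 5.
From clues 1–2: Divya is in {1,2,3,4}.
From clues 1–3: Bob → floor 3.
From clues 1–4: Tom is in {1,6}.
From clues 1–5: Divya → floor 1, Wendy → floor 2, Ben → floor 4, Tom → floor 6.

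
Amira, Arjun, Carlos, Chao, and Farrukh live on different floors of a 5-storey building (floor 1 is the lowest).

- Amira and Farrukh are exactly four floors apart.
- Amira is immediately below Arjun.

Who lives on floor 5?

With clue 1, Arjun, Carlos, and Chao are ruled out for floor 5.
With clues 1–2, Amira is ruled out for floor 5.
So floor 5 is Farrukh.

Farrukh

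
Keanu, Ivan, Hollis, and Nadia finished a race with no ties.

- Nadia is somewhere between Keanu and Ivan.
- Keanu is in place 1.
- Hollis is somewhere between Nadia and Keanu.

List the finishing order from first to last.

From clue 1: Nadia is in {2,3}.
From clues 1–2: Keanu → place 1.
From clues 1–3: Hollis → place 2, Nadia → place 3, Ivan → place 4.

Keanu, Hollis, Nadia, Ivan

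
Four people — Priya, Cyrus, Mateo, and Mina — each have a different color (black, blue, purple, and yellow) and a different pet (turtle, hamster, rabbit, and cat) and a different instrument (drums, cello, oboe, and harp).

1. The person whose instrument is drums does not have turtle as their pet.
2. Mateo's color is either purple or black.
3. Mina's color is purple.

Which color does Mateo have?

With clues 1–2, blue and yellow are impossible for Mateo's color.
With clues 1–3, purple is impossible for Mateo's color.
That leaves black.

black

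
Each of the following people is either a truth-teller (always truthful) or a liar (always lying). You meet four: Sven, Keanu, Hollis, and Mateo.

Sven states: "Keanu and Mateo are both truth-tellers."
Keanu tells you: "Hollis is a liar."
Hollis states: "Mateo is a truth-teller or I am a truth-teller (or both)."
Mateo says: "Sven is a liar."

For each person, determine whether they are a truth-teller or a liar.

Sven: liar, Keanu: liar, Hollis: truth-teller, Mateo: truth-teller

Consider Sven. Suppose Sven is a truth-teller.
Then no assignment of the remaining roles makes every statement match its speaker's type — contradiction.
So Sven is a liar.
With that fixed, Mateo's statement is true, so Mateo is a truth-teller.
With that fixed, Hollis's statement is true, so Hollis is a truth-teller.
With that fixed, Keanu's statement is false, so Keanu is a liar.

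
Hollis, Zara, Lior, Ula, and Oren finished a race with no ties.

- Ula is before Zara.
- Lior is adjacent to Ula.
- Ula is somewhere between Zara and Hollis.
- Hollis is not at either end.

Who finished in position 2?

With clues 1–2, Zara is ruled out for place 2.
With clues 1–4, Lior, Oren, and Ula are ruled out for place 2.
So place 2 is Hollis.

Hollis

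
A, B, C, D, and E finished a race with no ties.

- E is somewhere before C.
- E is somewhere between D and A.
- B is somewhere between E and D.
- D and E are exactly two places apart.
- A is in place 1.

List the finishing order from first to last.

From clue 1: C is in {2,3,4,5}.
From clues 1–2: E is in {2,3}.
From clues 1–4: B is in {2,3}.
From clues 1–5: A → place 1, E → place 2, B → place 3, D → place 4, C → place 5.

A, E, B, D, C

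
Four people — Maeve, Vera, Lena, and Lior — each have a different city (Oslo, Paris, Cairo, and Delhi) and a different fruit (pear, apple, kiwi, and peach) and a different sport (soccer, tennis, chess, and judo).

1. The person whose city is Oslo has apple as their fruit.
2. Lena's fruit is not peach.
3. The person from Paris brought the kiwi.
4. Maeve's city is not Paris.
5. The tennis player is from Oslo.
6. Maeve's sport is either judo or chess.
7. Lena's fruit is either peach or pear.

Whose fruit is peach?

With clues 1–2, Lena is impossible for the one with fruit peach.
With clues 1–7, Lior and Vera are impossible for the one with fruit peach.
That leaves Maeve.

Maeve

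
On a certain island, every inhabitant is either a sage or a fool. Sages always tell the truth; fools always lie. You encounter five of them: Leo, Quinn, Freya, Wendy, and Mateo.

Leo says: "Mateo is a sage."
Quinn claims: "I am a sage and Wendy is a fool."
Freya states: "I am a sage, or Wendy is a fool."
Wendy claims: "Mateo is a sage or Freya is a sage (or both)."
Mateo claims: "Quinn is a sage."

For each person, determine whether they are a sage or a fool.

Leo: fool, Quinn: fool, Freya: sage, Wendy: sage, Mateo: fool

Consider Leo. Suppose Leo is a sage.
Then no assignment of the remaining roles makes every statement match its speaker's type — contradiction.
So Leo is a fool.
Consider Quinn. Suppose Quinn is a sage.
Then no assignment of the remaining roles makes every statement match its speaker's type — contradiction.
So Quinn is a fool.
With that fixed, Mateo's statement is false, so Mateo is a fool.
Consider Freya. Suppose Freya is a fool.
Then no assignment of the remaining roles makes every statement match its speaker's type — contradiction.
So Freya is a sage.
With that fixed, Wendy's statement is true, so Wendy is a sage.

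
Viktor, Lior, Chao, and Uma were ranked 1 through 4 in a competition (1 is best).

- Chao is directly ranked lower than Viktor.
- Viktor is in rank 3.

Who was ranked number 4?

With clue 1, Viktor is ruled out for rank 4.
With clues 1–2, Lior and Uma are ruled out for rank 4.
So rank 4 is Chao.

Chao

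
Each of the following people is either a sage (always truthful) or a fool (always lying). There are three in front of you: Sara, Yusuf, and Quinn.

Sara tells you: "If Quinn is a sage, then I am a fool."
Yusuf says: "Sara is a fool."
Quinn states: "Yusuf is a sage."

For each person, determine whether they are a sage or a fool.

Sara: sage, Yusuf: fool, Quinn: fool

Consider Sara. Suppose Sara is a fool.
Then Sara's own statement would have to be false, but it can't be — contradiction.
So Sara is a sage.
With that fixed, Yusuf's statement is false, so Yusuf is a fool.
With that fixed, Quinn's statement is false, so Quinn is a fool.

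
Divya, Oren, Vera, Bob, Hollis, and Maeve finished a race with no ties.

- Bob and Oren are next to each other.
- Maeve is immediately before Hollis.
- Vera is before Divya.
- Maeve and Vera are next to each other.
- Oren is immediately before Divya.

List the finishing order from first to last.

Vera, Maeve, Hollis, Bob, Oren, Divya

From clues 1–2: Hollis is in {2,3,4,5,6}.
From clues 1–3: Divya is in {2,4,6}.
From clues 1–4: Divya is in {4,6}.
From clues 1–5: Vera → place 1, Maeve → place 2, Hollis → place 3, Bob → place 4, Oren → place 5, Divya → place 6.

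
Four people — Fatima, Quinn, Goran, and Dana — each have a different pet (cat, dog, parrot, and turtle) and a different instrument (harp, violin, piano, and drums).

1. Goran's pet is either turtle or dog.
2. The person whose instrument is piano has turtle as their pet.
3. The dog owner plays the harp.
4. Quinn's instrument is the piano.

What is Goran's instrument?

With clues 1–3, drums and violin are impossible for Goran's instrument.
With clues 1–4, piano is impossible for Goran's instrument.
That leaves harp.

harp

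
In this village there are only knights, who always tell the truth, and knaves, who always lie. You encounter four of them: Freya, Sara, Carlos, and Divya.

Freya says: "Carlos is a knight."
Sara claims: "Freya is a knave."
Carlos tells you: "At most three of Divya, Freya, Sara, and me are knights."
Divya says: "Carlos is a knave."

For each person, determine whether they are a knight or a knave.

Freya: knight, Sara: knave, Carlos: knight, Divya: knave

Consider Freya. Suppose Freya is a knave.
Then no assignment of the remaining roles makes every statement match its speaker's type — contradiction.
So Freya is a knight.
With that fixed, Sara's statement is false, so Sara is a knave.
With that fixed, Carlos's statement is true, so Carlos is a knight.
With that fixed, Divya's statement is false, so Divya is a knave.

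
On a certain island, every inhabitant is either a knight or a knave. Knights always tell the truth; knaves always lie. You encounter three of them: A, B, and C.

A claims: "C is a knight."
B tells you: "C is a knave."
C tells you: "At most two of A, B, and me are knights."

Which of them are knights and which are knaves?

Consider A. Suppose A is a knave.
Then no assignment of the remaining roles makes every statement match its speaker's type — contradiction.
So A is a knight.
Consider B. Suppose B is a knight.
Then whichever role C has, C's statement has the wrong truth value — contradiction.
So B is a knave.
With that fixed, C's statement is true, so C is a knight.

A: knight, B: knave, C: knight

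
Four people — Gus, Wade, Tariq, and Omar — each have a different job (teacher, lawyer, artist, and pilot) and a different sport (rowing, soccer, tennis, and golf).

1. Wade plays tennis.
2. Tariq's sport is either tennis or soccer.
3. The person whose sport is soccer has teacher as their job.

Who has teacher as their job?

With clues 1–3, Gus, Omar, and Wade are impossible for the one with job teacher.
That leaves Tariq.

Tariq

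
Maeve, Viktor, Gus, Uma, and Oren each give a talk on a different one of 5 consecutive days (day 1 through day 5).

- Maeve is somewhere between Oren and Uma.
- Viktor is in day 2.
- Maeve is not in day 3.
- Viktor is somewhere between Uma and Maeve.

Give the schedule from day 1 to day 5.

Uma, Viktor, Gus, Maeve, Oren

From clue 1: Maeve is in {2,3,4}.
From clues 1–2: Viktor → day 2.
From clues 1–3: Maeve → day 4.
From clues 1–4: Uma → day 1, Gus → day 3, Oren → day 5.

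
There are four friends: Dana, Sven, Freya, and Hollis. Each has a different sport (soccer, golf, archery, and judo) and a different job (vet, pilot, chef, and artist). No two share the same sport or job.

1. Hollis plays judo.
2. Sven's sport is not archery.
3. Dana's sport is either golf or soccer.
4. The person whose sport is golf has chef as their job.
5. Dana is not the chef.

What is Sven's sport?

golf

Clue 1 rules out judo for Sven's sport.
With clues 1–2, archery is impossible for Sven's sport.
With clues 1–5, soccer is impossible for Sven's sport.
That leaves golf.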